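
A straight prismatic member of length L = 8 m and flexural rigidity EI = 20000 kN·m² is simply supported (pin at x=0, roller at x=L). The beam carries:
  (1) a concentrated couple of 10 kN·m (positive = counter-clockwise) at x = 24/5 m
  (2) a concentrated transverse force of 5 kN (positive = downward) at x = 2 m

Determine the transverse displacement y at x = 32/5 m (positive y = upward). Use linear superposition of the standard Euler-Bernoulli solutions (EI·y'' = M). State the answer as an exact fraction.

y(32/5) = -407/375000 m

Load 1 — applied couple M₀=10 kN·m at a=24/5 m (b=L-a=16/5):
  y_1 = (M₀x³/(6L)-M₀(x-a)²/2+C₁x)/EI  [x>a] with C₁=M₀(3b²-L²)/(6L)=-104/15 = (10·(32/5)³/(6·8)-10·((32/5)-(24/5))²/2+(-104/15)·(32/5))/20000 = -2/15625 m
Load 2 — point force P=5 kN at a=2 m (b=L-a=6):
  y_2 = -Pa(L-x)(2Lx-a²-x²)/(6LEI)  [x>a] = -5·2·(8-(32/5))·(2·8·(32/5)-2²-(32/5)²)/(6·8·20000) = -359/375000 m
Superposition: y = Σ y_i = -407/375000 m ≈ -0.001085 m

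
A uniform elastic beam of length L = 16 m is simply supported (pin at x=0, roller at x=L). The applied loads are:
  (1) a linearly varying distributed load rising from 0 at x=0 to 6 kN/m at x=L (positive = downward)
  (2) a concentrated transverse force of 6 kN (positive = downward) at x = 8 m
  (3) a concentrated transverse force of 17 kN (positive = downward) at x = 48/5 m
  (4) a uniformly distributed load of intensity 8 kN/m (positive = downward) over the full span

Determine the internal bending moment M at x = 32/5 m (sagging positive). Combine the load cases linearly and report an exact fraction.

M(32/5) = 49312/125 kN·m

Load 1 — triangular load w₀=6 kN/m (0→w₀ over full span):
  M_1 = w₀Lx/6 - w₀x³/(6L) = 6·16·(32/5)/6 - 6·(32/5)³/(6·16) = 10752/125 kN·m
Load 2 — point force P=6 kN at a=8 m (b=L-a=8):
  M_2 = Pbx/L  [x≤a] = 6·8·(32/5)/16 = 96/5 kN·m
Load 3 — point force P=17 kN at a=48/5 m (b=L-a=32/5):
  M_3 = Pbx/L  [x≤a] = 17·(32/5)·(32/5)/16 = 1088/25 kN·m
Load 4 — uniform load w=8 kN/m over full span:
  M_4 = wx(L-x)/2 = 8·(32/5)·(16-(32/5))/2 = 6144/25 kN·m
Superposition: M = Σ M_i = 49312/125 kN·m ≈ 394.496000 kN·m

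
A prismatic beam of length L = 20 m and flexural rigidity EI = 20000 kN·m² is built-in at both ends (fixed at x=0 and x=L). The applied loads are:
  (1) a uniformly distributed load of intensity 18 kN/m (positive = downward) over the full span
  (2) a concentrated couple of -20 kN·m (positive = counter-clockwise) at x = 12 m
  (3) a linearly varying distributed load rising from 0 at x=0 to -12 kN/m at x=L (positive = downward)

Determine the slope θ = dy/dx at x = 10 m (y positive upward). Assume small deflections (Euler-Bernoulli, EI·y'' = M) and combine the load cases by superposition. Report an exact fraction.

θ(10) = 21/10000 rad

Load 1 — uniform load w=18 kN/m over full span:
  θ_1 = -wx(L-x)(L-2x)/(12EI) = -18·10·(20-10)·(20-2·10)/(12·20000) = 0 rad
Load 2 — applied couple M₀=-20 kN·m at a=12 m (b=L-a=8):
  θ_2 = (R_Ax²/2 - M_Ax)/EI  [x≤a] with R_A=-36/25, M_A=-32/5 = ((-36/25)·10²/2 - (-32/5)·10)/20000 = -1/2500 rad
Load 3 — triangular load w₀=-12 kN/m (0→w₀ over full span):
  θ_3 = -w₀(2x(L-x)(L-2x)(x+2L)+x²(L-x)²)/(120LEI) = -(-12)·(2·10·(20-10)·(20-2·10)·(10+2·20)+10²·(20-10)²)/(120·20·20000) = 1/400 rad
Superposition: θ = Σ θ_i = 21/10000 rad ≈ 0.002100 rad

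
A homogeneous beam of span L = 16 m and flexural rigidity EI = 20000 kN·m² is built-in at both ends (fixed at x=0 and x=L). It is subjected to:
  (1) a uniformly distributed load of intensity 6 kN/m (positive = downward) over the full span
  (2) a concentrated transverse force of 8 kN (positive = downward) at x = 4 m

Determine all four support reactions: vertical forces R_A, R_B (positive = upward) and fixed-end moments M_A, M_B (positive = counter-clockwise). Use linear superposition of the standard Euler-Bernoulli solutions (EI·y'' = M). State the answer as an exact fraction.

R_A = 219/4 kN, M_A = 146 kN·m, R_B = 197/4 kN, M_B = -134 kN·m

Load 1 — uniform load w=6 kN/m over full span:
  R_A = wL/2 = 6·16/2 = 48 kN
  M_A = wL²/12 = 6·16²/12 = 128 kN·m
  R_B = wL/2 = 6·16/2 = 48 kN
  M_B = -wL²/12 = -6·16²/12 = -128 kN·m
Load 2 — point force P=8 kN at a=4 m (b=L-a=12):
  R_A = Pb²(3a+b)/L³ = 8·12²·(3·4+12)/16³ = 27/4 kN
  M_A = Pab²/L² = 8·4·12²/16² = 18 kN·m
  R_B = Pa²(a+3b)/L³ = 8·4²·(4+3·12)/16³ = 5/4 kN
  M_B = -Pa²b/L² = -8·4²·12/16² = -6 kN·m
Superposition: R_A = 219/4 kN, M_A = 146 kN·m, R_B = 197/4 kN, M_B = -134 kN·m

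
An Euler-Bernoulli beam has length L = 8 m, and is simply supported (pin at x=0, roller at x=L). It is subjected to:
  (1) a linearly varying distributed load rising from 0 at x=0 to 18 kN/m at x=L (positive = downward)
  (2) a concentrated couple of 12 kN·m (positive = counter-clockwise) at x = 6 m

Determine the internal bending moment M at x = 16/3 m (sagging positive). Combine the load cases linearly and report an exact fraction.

Load 1 — triangular load w₀=18 kN/m (0→w₀ over full span):
  M_1 = w₀Lx/6 - w₀x³/(6L) = 18·8·(16/3)/6 - 18·(16/3)³/(6·8) = 640/9 kN·m
Load 2 — applied couple M₀=12 kN·m at a=6 m (b=L-a=2):
  M_2 = M₀x/L  [x≤a] = 12·(16/3)/8 = 8 kN·m
Superposition: M = Σ M_i = 712/9 kN·m ≈ 79.111111 kN·m

M(16/3) = 712/9 kN·m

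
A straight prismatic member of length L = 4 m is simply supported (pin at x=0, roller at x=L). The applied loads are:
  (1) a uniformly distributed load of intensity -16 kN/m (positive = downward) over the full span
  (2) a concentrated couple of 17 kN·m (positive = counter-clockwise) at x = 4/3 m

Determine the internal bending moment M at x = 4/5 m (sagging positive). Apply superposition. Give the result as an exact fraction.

M(4/5) = -427/25 kN·m

Load 1 — uniform load w=-16 kN/m over full span:
  M_1 = wx(L-x)/2 = (-16)·(4/5)·(4-(4/5))/2 = -512/25 kN·m
Load 2 — applied couple M₀=17 kN·m at a=4/3 m (b=L-a=8/3):
  M_2 = M₀x/L  [x≤a] = 17·(4/5)/4 = 17/5 kN·m
Superposition: M = Σ M_i = -427/25 kN·m ≈ -17.080000 kN·m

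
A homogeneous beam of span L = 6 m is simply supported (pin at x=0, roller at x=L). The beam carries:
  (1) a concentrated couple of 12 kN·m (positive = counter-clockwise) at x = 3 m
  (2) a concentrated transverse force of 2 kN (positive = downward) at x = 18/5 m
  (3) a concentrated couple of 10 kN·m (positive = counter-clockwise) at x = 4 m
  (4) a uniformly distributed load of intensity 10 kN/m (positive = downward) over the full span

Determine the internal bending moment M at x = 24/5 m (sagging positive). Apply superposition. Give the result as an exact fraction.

Load 1 — applied couple M₀=12 kN·m at a=3 m (b=L-a=3):
  M_1 = M₀x/L - M₀  [x>a] = 12·(24/5)/6 - 12 = -12/5 kN·m
Load 2 — point force P=2 kN at a=18/5 m (b=L-a=12/5):
  M_2 = Pa(L-x)/L  [x>a] = 2·(18/5)·(6-(24/5))/6 = 36/25 kN·m
Load 3 — applied couple M₀=10 kN·m at a=4 m (b=L-a=2):
  M_3 = M₀x/L - M₀  [x>a] = 10·(24/5)/6 - 10 = -2 kN·m
Load 4 — uniform load w=10 kN/m over full span:
  M_4 = wx(L-x)/2 = 10·(24/5)·(6-(24/5))/2 = 144/5 kN·m
Superposition: M = Σ M_i = 646/25 kN·m ≈ 25.840000 kN·m

M(24/5) = 646/25 kN·m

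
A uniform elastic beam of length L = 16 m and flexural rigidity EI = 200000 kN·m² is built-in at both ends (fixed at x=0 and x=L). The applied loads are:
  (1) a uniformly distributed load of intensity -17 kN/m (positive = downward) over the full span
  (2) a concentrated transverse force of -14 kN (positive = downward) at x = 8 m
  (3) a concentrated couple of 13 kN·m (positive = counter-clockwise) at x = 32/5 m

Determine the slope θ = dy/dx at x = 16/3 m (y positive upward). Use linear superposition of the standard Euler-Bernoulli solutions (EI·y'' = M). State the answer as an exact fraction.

Load 1 — uniform load w=-17 kN/m over full span:
  θ_1 = -wx(L-x)(L-2x)/(12EI) = -(-17)·(16/3)·(16-(16/3))·(16-2·(16/3))/(12·200000) = 544/253125 rad
Load 2 — point force P=-14 kN at a=8 m (b=L-a=8):
  θ_2 = -Pb²x(2aL-(3a+b)x)/(2L³EI)  [x≤a] = -(-14)·8²·(16/3)·(2·8·16-(3·8+8)·(16/3))/(2·16³·200000) = 7/28125 rad
Load 3 — applied couple M₀=13 kN·m at a=32/5 m (b=L-a=48/5):
  θ_3 = (R_Ax²/2 - M_Ax)/EI  [x≤a] with R_A=117/100, M_A=39/25 = ((117/100)·(16/3)²/2 - (39/25)·(16/3))/200000 = 13/312500 rad
Superposition: θ = Σ θ_i = 61753/25312500 rad ≈ 0.002440 rad

θ(16/3) = 61753/25312500 rad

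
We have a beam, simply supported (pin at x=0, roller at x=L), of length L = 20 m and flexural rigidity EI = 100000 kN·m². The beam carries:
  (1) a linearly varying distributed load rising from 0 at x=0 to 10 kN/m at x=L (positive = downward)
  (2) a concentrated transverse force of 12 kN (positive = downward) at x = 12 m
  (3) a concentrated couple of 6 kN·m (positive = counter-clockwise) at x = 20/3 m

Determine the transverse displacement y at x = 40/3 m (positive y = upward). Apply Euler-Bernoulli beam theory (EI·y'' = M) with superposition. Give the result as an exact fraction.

y(40/3) = -498737/4556250 m

Load 1 — triangular load w₀=10 kN/m (0→w₀ over full span):
  y_1 = -w₀x(7L⁴-10L²x²+3x⁴)/(360LEI) = -10·(40/3)·(7·20⁴-10·20²·(40/3)²+3·(40/3)⁴)/(360·20·100000) = -68/729 m
Load 2 — point force P=12 kN at a=12 m (b=L-a=8):
  y_2 = -Pa(L-x)(2Lx-a²-x²)/(6LEI)  [x>a] = -12·12·(20-(40/3))·(2·20·(40/3)-12²-(40/3)²)/(6·20·100000) = -476/28125 m
Load 3 — applied couple M₀=6 kN·m at a=20/3 m (b=L-a=40/3):
  y_3 = (M₀x³/(6L)-M₀(x-a)²/2+C₁x)/EI  [x>a] with C₁=M₀(3b²-L²)/(6L)=20/3 = (6·(40/3)³/(6·20)-6·((40/3)-(20/3))²/2+(20/3)·(40/3))/100000 = 1/1350 m
Superposition: y = Σ y_i = -498737/4556250 m ≈ -0.109462 m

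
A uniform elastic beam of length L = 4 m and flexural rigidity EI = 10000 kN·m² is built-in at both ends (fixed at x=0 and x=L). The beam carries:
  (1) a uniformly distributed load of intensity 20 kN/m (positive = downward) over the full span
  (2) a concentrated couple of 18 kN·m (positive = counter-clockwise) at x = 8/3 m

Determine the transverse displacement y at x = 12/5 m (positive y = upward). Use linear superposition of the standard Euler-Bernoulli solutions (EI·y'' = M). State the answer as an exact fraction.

y(12/5) = -123/78125 m

Load 1 — uniform load w=20 kN/m over full span:
  y_1 = -wx²(L-x)²/(24EI) = -20·(12/5)²·(4-(12/5))²/(24·10000) = -96/78125 m
Load 2 — applied couple M₀=18 kN·m at a=8/3 m (b=L-a=4/3):
  y_2 = (R_Ax³/6 - M_Ax²/2)/EI  [x≤a] with R_A=6, M_A=6 = (6·(12/5)³/6 - 6·(12/5)²/2)/10000 = -27/78125 m
Superposition: y = Σ y_i = -123/78125 m ≈ -0.001574 m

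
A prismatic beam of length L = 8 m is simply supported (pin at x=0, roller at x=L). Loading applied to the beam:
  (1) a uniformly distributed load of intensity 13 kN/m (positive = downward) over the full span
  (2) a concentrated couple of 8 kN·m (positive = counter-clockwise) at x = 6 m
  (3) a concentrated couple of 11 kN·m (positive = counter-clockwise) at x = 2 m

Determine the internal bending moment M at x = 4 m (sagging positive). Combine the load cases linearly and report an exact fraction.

M(4) = 205/2 kN·m

Load 1 — uniform load w=13 kN/m over full span:
  M_1 = wx(L-x)/2 = 13·4·(8-4)/2 = 104 kN·m
Load 2 — applied couple M₀=8 kN·m at a=6 m (b=L-a=2):
  M_2 = M₀x/L  [x≤a] = 8·4/8 = 4 kN·m
Load 3 — applied couple M₀=11 kN·m at a=2 m (b=L-a=6):
  M_3 = M₀x/L - M₀  [x>a] = 11·4/8 - 11 = -11/2 kN·m
Superposition: M = Σ M_i = 205/2 kN·m ≈ 102.500000 kN·m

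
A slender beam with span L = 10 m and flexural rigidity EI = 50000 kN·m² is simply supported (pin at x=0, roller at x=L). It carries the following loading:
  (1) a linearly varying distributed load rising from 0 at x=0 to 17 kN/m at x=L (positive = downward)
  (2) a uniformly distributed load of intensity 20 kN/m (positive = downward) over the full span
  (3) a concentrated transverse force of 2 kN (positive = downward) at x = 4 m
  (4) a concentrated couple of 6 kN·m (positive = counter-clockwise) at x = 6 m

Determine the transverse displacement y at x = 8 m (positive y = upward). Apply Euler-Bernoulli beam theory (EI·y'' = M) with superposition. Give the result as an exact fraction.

y(8) = -14133/312500 m

Load 1 — triangular load w₀=17 kN/m (0→w₀ over full span):
  y_1 = -w₀x(7L⁴-10L²x²+3x⁴)/(360LEI) = -17·8·(7·10⁴-10·10²·8²+3·8⁴)/(360·10·50000) = -2159/156250 m
Load 2 — uniform load w=20 kN/m over full span:
  y_2 = -wx(L³-2Lx²+x³)/(24EI) = -20·8·(10³-2·10·8²+8³)/(24·50000) = -58/1875 m
Load 3 — point force P=2 kN at a=4 m (b=L-a=6):
  y_3 = -Pa(L-x)(2Lx-a²-x²)/(6LEI)  [x>a] = -2·4·(10-8)·(2·10·8-4²-8²)/(6·10·50000) = -4/9375 m
Load 4 — applied couple M₀=6 kN·m at a=6 m (b=L-a=4):
  y_4 = (M₀x³/(6L)-M₀(x-a)²/2+C₁x)/EI  [x>a] with C₁=M₀(3b²-L²)/(6L)=-26/5 = (6·8³/(6·10)-6·(8-6)²/2+(-26/5)·8)/50000 = -3/62500 m
Superposition: y = Σ y_i = -14133/312500 m ≈ -0.045226 m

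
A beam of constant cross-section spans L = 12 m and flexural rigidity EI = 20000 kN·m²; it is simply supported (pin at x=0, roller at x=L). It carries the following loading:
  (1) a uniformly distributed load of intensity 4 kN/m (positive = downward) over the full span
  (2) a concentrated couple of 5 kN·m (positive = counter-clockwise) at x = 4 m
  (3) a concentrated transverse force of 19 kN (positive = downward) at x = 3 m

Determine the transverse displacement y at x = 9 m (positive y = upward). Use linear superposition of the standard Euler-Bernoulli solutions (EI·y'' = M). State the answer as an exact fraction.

y(9) = -1681/32000 m

Load 1 — uniform load w=4 kN/m over full span:
  y_1 = -wx(L³-2Lx²+x³)/(24EI) = -4·9·(12³-2·12·9²+9³)/(24·20000) = -1539/40000 m
Load 2 — applied couple M₀=5 kN·m at a=4 m (b=L-a=8):
  y_2 = (M₀x³/(6L)-M₀(x-a)²/2+C₁x)/EI  [x>a] with C₁=M₀(3b²-L²)/(6L)=10/3 = (5·9³/(6·12)-5·(9-4)²/2+(10/3)·9)/20000 = 29/32000 m
Load 3 — point force P=19 kN at a=3 m (b=L-a=9):
  y_3 = -Pa(L-x)(2Lx-a²-x²)/(6LEI)  [x>a] = -19·3·(12-9)·(2·12·9-3²-9²)/(6·12·20000) = -1197/80000 m
Superposition: y = Σ y_i = -1681/32000 m ≈ -0.052531 m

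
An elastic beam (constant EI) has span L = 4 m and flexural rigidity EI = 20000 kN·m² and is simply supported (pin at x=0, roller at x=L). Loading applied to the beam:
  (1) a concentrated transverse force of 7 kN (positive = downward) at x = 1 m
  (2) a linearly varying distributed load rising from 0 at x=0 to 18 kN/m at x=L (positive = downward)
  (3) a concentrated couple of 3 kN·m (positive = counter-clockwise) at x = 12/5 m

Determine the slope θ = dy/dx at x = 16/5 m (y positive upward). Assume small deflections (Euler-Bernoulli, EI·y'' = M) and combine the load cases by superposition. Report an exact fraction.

Load 1 — point force P=7 kN at a=1 m (b=L-a=3):
  θ_1 = -Pa(2L²-6Lx+3x²+a²)/(6LEI)  [x>a] = -7·1·(2·4²-6·4·(16/5)+3·(16/5)²+1²)/(6·4·20000) = 763/4000000 rad
Load 2 — triangular load w₀=18 kN/m (0→w₀ over full span):
  θ_2 = -w₀(7L⁴-30L²x²+15x⁴)/(360LEI) = -18·(7·4⁴-30·4²·(16/5)²+15·(16/5)⁴)/(360·4·20000) = 757/781250 rad
Load 3 — applied couple M₀=3 kN·m at a=12/5 m (b=L-a=8/5):
  θ_3 = (M₀x²/(2L)-M₀(x-a)+C₁)/EI  [x>a] with C₁=M₀(3b²-L²)/(6L)=-26/25 = (3·(16/5)²/(2·4)-3·((16/5)-(12/5))+(-26/25))/20000 = 1/50000 rad
Superposition: θ = Σ θ_i = 117971/100000000 rad ≈ 0.001180 rad

θ(16/5) = 117971/100000000 rad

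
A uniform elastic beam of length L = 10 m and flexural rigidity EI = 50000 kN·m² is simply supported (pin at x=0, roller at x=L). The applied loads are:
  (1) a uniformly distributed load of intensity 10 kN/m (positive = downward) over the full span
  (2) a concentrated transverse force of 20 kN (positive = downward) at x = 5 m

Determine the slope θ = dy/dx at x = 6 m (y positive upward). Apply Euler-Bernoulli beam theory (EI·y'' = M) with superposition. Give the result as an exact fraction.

Load 1 — uniform load w=10 kN/m over full span:
  θ_1 = -w(L³-6Lx²+4x³)/(24EI) = -10·(10³-6·10·6²+4·6³)/(24·50000) = 37/15000 rad
Load 2 — point force P=20 kN at a=5 m (b=L-a=5):
  θ_2 = -Pa(2L²-6Lx+3x²+a²)/(6LEI)  [x>a] = -20·5·(2·10²-6·10·6+3·6²+5²)/(6·10·50000) = 9/10000 rad
Superposition: θ = Σ θ_i = 101/30000 rad ≈ 0.003367 rad

θ(6) = 101/30000 rad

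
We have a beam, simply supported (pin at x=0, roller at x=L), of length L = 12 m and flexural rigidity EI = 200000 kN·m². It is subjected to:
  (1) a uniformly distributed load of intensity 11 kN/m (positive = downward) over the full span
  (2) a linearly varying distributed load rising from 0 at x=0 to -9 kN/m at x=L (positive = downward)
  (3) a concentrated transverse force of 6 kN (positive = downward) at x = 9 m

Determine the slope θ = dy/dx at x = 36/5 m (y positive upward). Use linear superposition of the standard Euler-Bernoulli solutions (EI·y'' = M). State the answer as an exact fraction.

Load 1 — uniform load w=11 kN/m over full span:
  θ_1 = -w(L³-6Lx²+4x³)/(24EI) = -11·(12³-6·12·(36/5)²+4·(36/5)³)/(24·200000) = 3663/3125000 rad
Load 2 — triangular load w₀=-9 kN/m (0→w₀ over full span):
  θ_2 = -w₀(7L⁴-30L²x²+15x⁴)/(360LEI) = -(-9)·(7·12⁴-30·12²·(36/5)²+15·(36/5)⁴)/(360·12·200000) = -783/1953125 rad
Load 3 — point force P=6 kN at a=9 m (b=L-a=3):
  θ_3 = -Pb(L²-b²-3x²)/(6LEI)  [x≤a] = -6·3·(12²-3²-3·(36/5)²)/(6·12·200000) = 513/20000000 rad
Superposition: θ = Σ θ_i = 398457/500000000 rad ≈ 0.000797 rad

θ(36/5) = 398457/500000000 rad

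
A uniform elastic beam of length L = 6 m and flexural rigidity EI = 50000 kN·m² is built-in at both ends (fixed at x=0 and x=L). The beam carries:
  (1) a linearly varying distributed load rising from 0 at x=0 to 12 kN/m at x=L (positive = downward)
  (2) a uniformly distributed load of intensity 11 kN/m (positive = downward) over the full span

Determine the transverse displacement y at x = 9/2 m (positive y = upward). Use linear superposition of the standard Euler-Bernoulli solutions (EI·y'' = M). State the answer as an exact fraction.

y(9/2) = -2673/4000000 m

Load 1 — triangular load w₀=12 kN/m (0→w₀ over full span):
  y_1 = -w₀x²(L-x)²(x+2L)/(120LEI) = -12·(9/2)²·(6-(9/2))²·((9/2)+2·6)/(120·6·50000) = -8019/32000000 m
Load 2 — uniform load w=11 kN/m over full span:
  y_2 = -wx²(L-x)²/(24EI) = -11·(9/2)²·(6-(9/2))²/(24·50000) = -2673/6400000 m
Superposition: y = Σ y_i = -2673/4000000 m ≈ -0.000668 m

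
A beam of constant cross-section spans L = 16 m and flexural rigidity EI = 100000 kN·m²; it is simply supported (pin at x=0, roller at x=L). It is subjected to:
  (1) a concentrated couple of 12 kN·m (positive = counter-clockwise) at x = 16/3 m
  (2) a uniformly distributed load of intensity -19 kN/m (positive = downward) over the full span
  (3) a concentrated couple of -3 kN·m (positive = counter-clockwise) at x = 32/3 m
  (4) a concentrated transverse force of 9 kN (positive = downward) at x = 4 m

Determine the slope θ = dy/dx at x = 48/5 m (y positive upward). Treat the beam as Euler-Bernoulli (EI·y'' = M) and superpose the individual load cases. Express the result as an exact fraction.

θ(48/5) = -173473/18750000 rad

Load 1 — applied couple M₀=12 kN·m at a=16/3 m (b=L-a=32/3):
  θ_1 = (M₀x²/(2L)-M₀(x-a)+C₁)/EI  [x>a] with C₁=M₀(3b²-L²)/(6L)=32/3 = (12·(48/5)²/(2·16)-12·((48/5)-(16/3))+(32/3))/100000 = -14/234375 rad
Load 2 — uniform load w=-19 kN/m over full span:
  θ_2 = -w(L³-6Lx²+4x³)/(24EI) = -(-19)·(16³-6·16·(48/5)²+4·(48/5)³)/(24·100000) = -11248/1171875 rad
Load 3 — applied couple M₀=-3 kN·m at a=32/3 m (b=L-a=16/3):
  θ_3 = (M₀x²/(2L)+C₁)/EI  [x≤a] with C₁=M₀(3b²-L²)/(6L)=16/3 = ((-3)·(48/5)²/(2·16)+(16/3))/100000 = -31/937500 rad
Load 4 — point force P=9 kN at a=4 m (b=L-a=12):
  θ_4 = -Pa(2L²-6Lx+3x²+a²)/(6LEI)  [x>a] = -9·4·(2·16²-6·16·(48/5)+3·(48/5)²+4²)/(6·16·100000) = 549/1250000 rad
Superposition: θ = Σ θ_i = -173473/18750000 rad ≈ -0.009252 rad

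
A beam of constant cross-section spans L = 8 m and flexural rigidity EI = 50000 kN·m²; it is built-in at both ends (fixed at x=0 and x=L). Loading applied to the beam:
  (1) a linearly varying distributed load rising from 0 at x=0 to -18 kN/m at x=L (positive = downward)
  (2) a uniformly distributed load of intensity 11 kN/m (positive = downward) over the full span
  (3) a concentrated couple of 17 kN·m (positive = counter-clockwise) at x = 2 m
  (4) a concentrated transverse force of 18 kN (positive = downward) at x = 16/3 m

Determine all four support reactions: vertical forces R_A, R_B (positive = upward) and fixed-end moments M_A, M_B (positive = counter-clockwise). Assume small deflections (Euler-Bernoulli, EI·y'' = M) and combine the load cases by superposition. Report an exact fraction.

Load 1 — triangular load w₀=-18 kN/m (0→w₀ over full span):
  R_A = 3w₀L/20 = 3·(-18)·8/20 = -108/5 kN
  M_A = w₀L²/30 = (-18)·8²/30 = -192/5 kN·m
  R_B = 7w₀L/20 = 7·(-18)·8/20 = -252/5 kN
  M_B = -w₀L²/20 = -(-18)·8²/20 = 288/5 kN·m
Load 2 — uniform load w=11 kN/m over full span:
  R_A = wL/2 = 11·8/2 = 44 kN
  M_A = wL²/12 = 11·8²/12 = 176/3 kN·m
  R_B = wL/2 = 11·8/2 = 44 kN
  M_B = -wL²/12 = -11·8²/12 = -176/3 kN·m
Load 3 — applied couple M₀=17 kN·m at a=2 m (b=L-a=6):
  R_A = 6M₀ab/L³ = 6·17·2·6/8³ = 153/64 kN
  M_A = M₀b(2a-b)/L² = 17·6·(2·2-6)/8² = -51/16 kN·m
  R_B = -6M₀ab/L³ = -6·17·2·6/8³ = -153/64 kN
  M_B = M₀a(2b-a)/L² = 17·2·(2·6-2)/8² = 85/16 kN·m
Load 4 — point force P=18 kN at a=16/3 m (b=L-a=8/3):
  R_A = Pb²(3a+b)/L³ = 18·(8/3)²·(3·(16/3)+(8/3))/8³ = 14/3 kN
  M_A = Pab²/L² = 18·(16/3)·(8/3)²/8² = 32/3 kN·m
  R_B = Pa²(a+3b)/L³ = 18·(16/3)²·((16/3)+3·(8/3))/8³ = 40/3 kN
  M_B = -Pa²b/L² = -18·(16/3)²·(8/3)/8² = -64/3 kN·m
Superposition: R_A = 28279/960 kN, M_A = 6659/240 kN·m, R_B = 4361/960 kN, M_B = -1367/80 kN·m

R_A = 28279/960 kN, M_A = 6659/240 kN·m, R_B = 4361/960 kN, M_B = -1367/80 kN·m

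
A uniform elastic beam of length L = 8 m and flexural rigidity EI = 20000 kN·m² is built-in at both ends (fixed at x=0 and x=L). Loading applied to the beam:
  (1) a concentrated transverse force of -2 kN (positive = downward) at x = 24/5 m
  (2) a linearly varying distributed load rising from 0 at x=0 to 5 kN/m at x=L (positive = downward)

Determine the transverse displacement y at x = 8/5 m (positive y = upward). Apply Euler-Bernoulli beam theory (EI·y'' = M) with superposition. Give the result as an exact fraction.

Load 1 — point force P=-2 kN at a=24/5 m (b=L-a=16/5):
  y_1 = -Pb²x²(3aL-(3a+b)x)/(6L³EI)  [x≤a] = -(-2)·(16/5)²·(8/5)²·(3·(24/5)·8-(3·(24/5)+(16/5))·(8/5))/(6·8³·20000) = 2176/29296875 m
Load 2 — triangular load w₀=5 kN/m (0→w₀ over full span):
  y_2 = -w₀x²(L-x)²(x+2L)/(120LEI) = -5·(8/5)²·(8-(8/5))²·((8/5)+2·8)/(120·8·20000) = -2816/5859375 m
Superposition: y = Σ y_i = -3968/9765625 m ≈ -0.000406 m

y(8/5) = -3968/9765625 m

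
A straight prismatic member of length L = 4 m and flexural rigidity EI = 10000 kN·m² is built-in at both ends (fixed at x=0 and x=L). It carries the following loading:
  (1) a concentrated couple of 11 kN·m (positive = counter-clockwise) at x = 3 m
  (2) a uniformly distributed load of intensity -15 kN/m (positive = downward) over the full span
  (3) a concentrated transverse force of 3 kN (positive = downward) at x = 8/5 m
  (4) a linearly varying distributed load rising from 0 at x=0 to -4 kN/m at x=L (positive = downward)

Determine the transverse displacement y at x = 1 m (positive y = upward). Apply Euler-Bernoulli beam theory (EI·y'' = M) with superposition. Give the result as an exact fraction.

Load 1 — applied couple M₀=11 kN·m at a=3 m (b=L-a=1):
  y_1 = (R_Ax³/6 - M_Ax²/2)/EI  [x≤a] with R_A=99/32, M_A=55/16 = ((99/32)·1³/6 - (55/16)·1²/2)/10000 = -77/640000 m
Load 2 — uniform load w=-15 kN/m over full span:
  y_2 = -wx²(L-x)²/(24EI) = -(-15)·1²·(4-1)²/(24·10000) = 9/16000 m
Load 3 — point force P=3 kN at a=8/5 m (b=L-a=12/5):
  y_3 = -Pb²x²(3aL-(3a+b)x)/(6L³EI)  [x≤a] = -3·(12/5)²·1²·(3·(8/5)·4-(3·(8/5)+(12/5))·1)/(6·4³·10000) = -27/500000 m
Load 4 — triangular load w₀=-4 kN/m (0→w₀ over full span):
  y_4 = -w₀x²(L-x)²(x+2L)/(120LEI) = -(-4)·1²·(4-1)²·(1+2·4)/(120·4·10000) = 27/400000 m
Superposition: y = Σ y_i = 7291/16000000 m ≈ 0.000456 m

y(1) = 7291/16000000 m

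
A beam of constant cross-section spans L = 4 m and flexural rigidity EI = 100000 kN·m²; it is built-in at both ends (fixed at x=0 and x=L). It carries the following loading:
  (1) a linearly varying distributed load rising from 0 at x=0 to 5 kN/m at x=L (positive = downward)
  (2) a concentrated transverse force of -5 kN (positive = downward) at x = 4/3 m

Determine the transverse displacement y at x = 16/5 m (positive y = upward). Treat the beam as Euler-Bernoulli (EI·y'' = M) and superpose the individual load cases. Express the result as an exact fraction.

y(16/5) = -3173/791015625 m

Load 1 — triangular load w₀=5 kN/m (0→w₀ over full span):
  y_1 = -w₀x²(L-x)²(x+2L)/(120LEI) = -5·(16/5)²·(4-(16/5))²·((16/5)+2·4)/(120·4·100000) = -224/29296875 m
Load 2 — point force P=-5 kN at a=4/3 m (b=L-a=8/3):
  y_2 = -Pa²(L-x)²(3bL-(3b+a)(L-x))/(6L³EI)  [x>a] = -(-5)·(4/3)²·(4-(16/5))²·(3·(8/3)·4-(3·(8/3)+(4/3))·(4-(16/5)))/(6·4³·100000) = 23/6328125 m
Superposition: y = Σ y_i = -3173/791015625 m ≈ -0.000004 m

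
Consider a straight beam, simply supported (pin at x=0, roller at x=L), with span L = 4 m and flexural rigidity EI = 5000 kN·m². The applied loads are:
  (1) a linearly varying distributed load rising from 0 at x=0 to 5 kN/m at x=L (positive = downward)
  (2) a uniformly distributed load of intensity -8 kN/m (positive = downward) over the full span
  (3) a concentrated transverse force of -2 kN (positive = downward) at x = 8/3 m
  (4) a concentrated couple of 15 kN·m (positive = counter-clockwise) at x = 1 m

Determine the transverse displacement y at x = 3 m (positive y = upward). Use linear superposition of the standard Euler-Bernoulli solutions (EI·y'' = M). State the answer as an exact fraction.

Load 1 — triangular load w₀=5 kN/m (0→w₀ over full span):
  y_1 = -w₀x(7L⁴-10L²x²+3x⁴)/(360LEI) = -5·3·(7·4⁴-10·4²·3²+3·3⁴)/(360·4·5000) = -119/96000 m
Load 2 — uniform load w=-8 kN/m over full span:
  y_2 = -wx(L³-2Lx²+x³)/(24EI) = -(-8)·3·(4³-2·4·3²+3³)/(24·5000) = 19/5000 m
Load 3 — point force P=-2 kN at a=8/3 m (b=L-a=4/3):
  y_3 = -Pa(L-x)(2Lx-a²-x²)/(6LEI)  [x>a] = -(-2)·(8/3)·(4-3)·(2·4·3-(8/3)²-3²)/(6·4·5000) = 71/202500 m
Load 4 — applied couple M₀=15 kN·m at a=1 m (b=L-a=3):
  y_4 = (M₀x³/(6L)-M₀(x-a)²/2+C₁x)/EI  [x>a] with C₁=M₀(3b²-L²)/(6L)=55/8 = (15·3³/(6·4)-15·(3-1)²/2+(55/8)·3)/5000 = 3/2000 m
Superposition: y = Σ y_i = 57167/12960000 m ≈ 0.004411 m

y(3) = 57167/12960000 m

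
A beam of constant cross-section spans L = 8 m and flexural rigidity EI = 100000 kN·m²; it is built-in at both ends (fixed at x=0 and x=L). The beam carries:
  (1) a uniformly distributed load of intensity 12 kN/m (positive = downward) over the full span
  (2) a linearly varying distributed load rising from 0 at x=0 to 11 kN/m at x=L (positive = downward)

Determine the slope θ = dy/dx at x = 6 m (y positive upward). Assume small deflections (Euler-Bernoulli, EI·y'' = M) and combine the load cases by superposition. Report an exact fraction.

θ(6) = 1411/2000000 rad

Load 1 — uniform load w=12 kN/m over full span:
  θ_1 = -wx(L-x)(L-2x)/(12EI) = -12·6·(8-6)·(8-2·6)/(12·100000) = 3/6250 rad
Load 2 — triangular load w₀=11 kN/m (0→w₀ over full span):
  θ_2 = -w₀(2x(L-x)(L-2x)(x+2L)+x²(L-x)²)/(120LEI) = -11·(2·6·(8-6)·(8-2·6)·(6+2·8)+6²·(8-6)²)/(120·8·100000) = 451/2000000 rad
Superposition: θ = Σ θ_i = 1411/2000000 rad ≈ 0.000705 rad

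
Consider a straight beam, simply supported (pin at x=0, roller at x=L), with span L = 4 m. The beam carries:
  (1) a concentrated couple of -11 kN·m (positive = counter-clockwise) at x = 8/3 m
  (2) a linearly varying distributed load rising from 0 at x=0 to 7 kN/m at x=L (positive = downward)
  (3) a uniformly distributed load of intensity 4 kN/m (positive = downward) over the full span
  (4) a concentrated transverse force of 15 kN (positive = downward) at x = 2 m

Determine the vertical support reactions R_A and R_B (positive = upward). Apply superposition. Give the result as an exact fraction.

R_A = 209/12 kN, R_B = 331/12 kN

Load 1 — applied couple M₀=-11 kN·m at a=8/3 m (b=L-a=4/3):
  R_A = M₀/L = (-11)/4 = -11/4 kN
  R_B = -M₀/L = -(-11)/4 = 11/4 kN
Load 2 — triangular load w₀=7 kN/m (0→w₀ over full span):
  R_A = w₀L/6 = 7·4/6 = 14/3 kN
  R_B = w₀L/3 = 7·4/3 = 28/3 kN
Load 3 — uniform load w=4 kN/m over full span:
  R_A = wL/2 = 4·4/2 = 8 kN
  R_B = wL/2 = 4·4/2 = 8 kN
Load 4 — point force P=15 kN at a=2 m (b=L-a=2):
  R_A = Pb/L = 15·2/4 = 15/2 kN
  R_B = Pa/L = 15·2/4 = 15/2 kN
Superposition: R_A = 209/12 kN, R_B = 331/12 kN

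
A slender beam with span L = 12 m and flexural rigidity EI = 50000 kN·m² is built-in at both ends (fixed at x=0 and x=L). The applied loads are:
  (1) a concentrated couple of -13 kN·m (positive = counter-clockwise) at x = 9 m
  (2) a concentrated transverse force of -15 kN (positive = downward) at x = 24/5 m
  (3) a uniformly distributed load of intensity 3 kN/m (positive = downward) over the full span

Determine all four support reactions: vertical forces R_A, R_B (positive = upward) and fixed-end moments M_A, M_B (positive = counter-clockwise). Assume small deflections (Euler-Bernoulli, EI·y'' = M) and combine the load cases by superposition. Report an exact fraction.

R_A = 5649/800 kN, M_A = 2407/400 kN·m, R_B = 11151/800 kN, M_B = -6513/400 kN·m

Load 1 — applied couple M₀=-13 kN·m at a=9 m (b=L-a=3):
  R_A = 6M₀ab/L³ = 6·(-13)·9·3/12³ = -39/32 kN
  M_A = M₀b(2a-b)/L² = (-13)·3·(2·9-3)/12² = -65/16 kN·m
  R_B = -6M₀ab/L³ = -6·(-13)·9·3/12³ = 39/32 kN
  M_B = M₀a(2b-a)/L² = (-13)·9·(2·3-9)/12² = 39/16 kN·m
Load 2 — point force P=-15 kN at a=24/5 m (b=L-a=36/5):
  R_A = Pb²(3a+b)/L³ = (-15)·(36/5)²·(3·(24/5)+(36/5))/12³ = -243/25 kN
  M_A = Pab²/L² = (-15)·(24/5)·(36/5)²/12² = -648/25 kN·m
  R_B = Pa²(a+3b)/L³ = (-15)·(24/5)²·((24/5)+3·(36/5))/12³ = -132/25 kN
  M_B = -Pa²b/L² = -(-15)·(24/5)²·(36/5)/12² = 432/25 kN·m
Load 3 — uniform load w=3 kN/m over full span:
  R_A = wL/2 = 3·12/2 = 18 kN
  M_A = wL²/12 = 3·12²/12 = 36 kN·m
  R_B = wL/2 = 3·12/2 = 18 kN
  M_B = -wL²/12 = -3·12²/12 = -36 kN·m
Superposition: R_A = 5649/800 kN, M_A = 2407/400 kN·m, R_B = 11151/800 kN, M_B = -6513/400 kN·m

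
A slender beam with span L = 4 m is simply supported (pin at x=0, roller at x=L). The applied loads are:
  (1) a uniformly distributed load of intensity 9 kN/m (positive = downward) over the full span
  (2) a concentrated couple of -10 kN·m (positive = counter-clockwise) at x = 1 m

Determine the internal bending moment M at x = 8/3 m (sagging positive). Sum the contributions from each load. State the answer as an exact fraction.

M(8/3) = 58/3 kN·m

Load 1 — uniform load w=9 kN/m over full span:
  M_1 = wx(L-x)/2 = 9·(8/3)·(4-(8/3))/2 = 16 kN·m
Load 2 — applied couple M₀=-10 kN·m at a=1 m (b=L-a=3):
  M_2 = M₀x/L - M₀  [x>a] = (-10)·(8/3)/4 - (-10) = 10/3 kN·m
Superposition: M = Σ M_i = 58/3 kN·m ≈ 19.333333 kN·m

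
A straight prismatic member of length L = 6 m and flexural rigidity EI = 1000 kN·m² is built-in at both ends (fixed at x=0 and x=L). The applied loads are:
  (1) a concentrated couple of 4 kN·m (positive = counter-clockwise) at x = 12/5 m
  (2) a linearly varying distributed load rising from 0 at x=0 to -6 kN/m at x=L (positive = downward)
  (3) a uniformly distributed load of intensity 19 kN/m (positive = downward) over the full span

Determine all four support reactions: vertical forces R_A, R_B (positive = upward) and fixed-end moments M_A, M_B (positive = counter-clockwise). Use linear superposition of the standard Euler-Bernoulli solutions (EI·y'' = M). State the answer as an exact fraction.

R_A = 1314/25 kN, M_A = 1257/25 kN·m, R_B = 1086/25 kN, M_B = -1123/25 kN·m

Load 1 — applied couple M₀=4 kN·m at a=12/5 m (b=L-a=18/5):
  R_A = 6M₀ab/L³ = 6·4·(12/5)·(18/5)/6³ = 24/25 kN
  M_A = M₀b(2a-b)/L² = 4·(18/5)·(2·(12/5)-(18/5))/6² = 12/25 kN·m
  R_B = -6M₀ab/L³ = -6·4·(12/5)·(18/5)/6³ = -24/25 kN
  M_B = M₀a(2b-a)/L² = 4·(12/5)·(2·(18/5)-(12/5))/6² = 32/25 kN·m
Load 2 — triangular load w₀=-6 kN/m (0→w₀ over full span):
  R_A = 3w₀L/20 = 3·(-6)·6/20 = -27/5 kN
  M_A = w₀L²/30 = (-6)·6²/30 = -36/5 kN·m
  R_B = 7w₀L/20 = 7·(-6)·6/20 = -63/5 kN
  M_B = -w₀L²/20 = -(-6)·6²/20 = 54/5 kN·m
Load 3 — uniform load w=19 kN/m over full span:
  R_A = wL/2 = 19·6/2 = 57 kN
  M_A = wL²/12 = 19·6²/12 = 57 kN·m
  R_B = wL/2 = 19·6/2 = 57 kN
  M_B = -wL²/12 = -19·6²/12 = -57 kN·m
Superposition: R_A = 1314/25 kN, M_A = 1257/25 kN·m, R_B = 1086/25 kN, M_B = -1123/25 kN·m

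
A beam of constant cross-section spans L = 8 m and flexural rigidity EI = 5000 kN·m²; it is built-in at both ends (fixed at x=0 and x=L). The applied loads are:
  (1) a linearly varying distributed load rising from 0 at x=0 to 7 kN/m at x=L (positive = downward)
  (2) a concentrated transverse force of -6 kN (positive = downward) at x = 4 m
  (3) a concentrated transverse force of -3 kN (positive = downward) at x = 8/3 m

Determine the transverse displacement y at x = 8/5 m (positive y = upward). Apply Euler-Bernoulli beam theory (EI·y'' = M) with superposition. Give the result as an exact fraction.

y(8/5) = -252632/263671875 m

Load 1 — triangular load w₀=7 kN/m (0→w₀ over full span):
  y_1 = -w₀x²(L-x)²(x+2L)/(120LEI) = -7·(8/5)²·(8-(8/5))²·((8/5)+2·8)/(120·8·5000) = -78848/29296875 m
Load 2 — point force P=-6 kN at a=4 m (b=L-a=4):
  y_2 = -Pb²x²(3aL-(3a+b)x)/(6L³EI)  [x≤a] = -(-6)·4²·(8/5)²·(3·4·8-(3·4+4)·(8/5))/(6·8³·5000) = 88/78125 m
Load 3 — point force P=-3 kN at a=8/3 m (b=L-a=16/3):
  y_3 = -Pb²x²(3aL-(3a+b)x)/(6L³EI)  [x≤a] = -(-3)·(16/3)²·(8/5)²·(3·(8/3)·8-(3·(8/3)+(16/3))·(8/5))/(6·8³·5000) = 256/421875 m
Superposition: y = Σ y_i = -252632/263671875 m ≈ -0.000958 m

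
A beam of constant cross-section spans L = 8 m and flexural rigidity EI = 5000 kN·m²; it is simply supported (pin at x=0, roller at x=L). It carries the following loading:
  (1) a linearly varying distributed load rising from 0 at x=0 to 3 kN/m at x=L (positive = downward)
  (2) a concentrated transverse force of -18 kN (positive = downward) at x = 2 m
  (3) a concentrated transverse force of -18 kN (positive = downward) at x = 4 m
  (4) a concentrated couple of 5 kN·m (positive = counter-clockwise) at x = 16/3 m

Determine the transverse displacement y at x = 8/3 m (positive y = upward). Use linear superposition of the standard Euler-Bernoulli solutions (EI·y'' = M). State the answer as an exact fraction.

Load 1 — triangular load w₀=3 kN/m (0→w₀ over full span):
  y_1 = -w₀x(7L⁴-10L²x²+3x⁴)/(360LEI) = -3·(8/3)·(7·8⁴-10·8²·(8/3)²+3·(8/3)⁴)/(360·8·5000) = -2048/151875 m
Load 2 — point force P=-18 kN at a=2 m (b=L-a=6):
  y_2 = -Pa(L-x)(2Lx-a²-x²)/(6LEI)  [x>a] = -(-18)·2·(8-(8/3))·(2·8·(8/3)-2²-(8/3)²)/(6·8·5000) = 142/5625 m
Load 3 — point force P=-18 kN at a=4 m (b=L-a=4):
  y_3 = -Pbx(L²-b²-x²)/(6LEI)  [x≤a] = -(-18)·4·(8/3)·(8²-4²-(8/3)²)/(6·8·5000) = 184/5625 m
Load 4 — applied couple M₀=5 kN·m at a=16/3 m (b=L-a=8/3):
  y_4 = (M₀x³/(6L)+C₁x)/EI  [x≤a] with C₁=M₀(3b²-L²)/(6L)=-40/9 = (5·(8/3)³/(6·8)+(-40/9)·(8/3))/5000 = -4/2025 m
Superposition: y = Σ y_i = 6454/151875 m ≈ 0.042495 m

y(8/3) = 6454/151875 m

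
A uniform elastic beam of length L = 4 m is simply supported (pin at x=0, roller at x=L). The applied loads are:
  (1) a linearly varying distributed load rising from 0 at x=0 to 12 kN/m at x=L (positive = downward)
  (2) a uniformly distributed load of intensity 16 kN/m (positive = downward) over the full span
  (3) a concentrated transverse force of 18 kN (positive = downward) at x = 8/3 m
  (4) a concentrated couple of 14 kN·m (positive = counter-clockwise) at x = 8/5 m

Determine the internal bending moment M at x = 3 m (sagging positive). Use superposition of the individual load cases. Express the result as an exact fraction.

M(3) = 43 kN·m

Load 1 — triangular load w₀=12 kN/m (0→w₀ over full span):
  M_1 = w₀Lx/6 - w₀x³/(6L) = 12·4·3/6 - 12·3³/(6·4) = 21/2 kN·m
Load 2 — uniform load w=16 kN/m over full span:
  M_2 = wx(L-x)/2 = 16·3·(4-3)/2 = 24 kN·m
Load 3 — point force P=18 kN at a=8/3 m (b=L-a=4/3):
  M_3 = Pa(L-x)/L  [x>a] = 18·(8/3)·(4-3)/4 = 12 kN·m
Load 4 — applied couple M₀=14 kN·m at a=8/5 m (b=L-a=12/5):
  M_4 = M₀x/L - M₀  [x>a] = 14·3/4 - 14 = -7/2 kN·m
Superposition: M = Σ M_i = 43 kN·m ≈ 43.000000 kN·m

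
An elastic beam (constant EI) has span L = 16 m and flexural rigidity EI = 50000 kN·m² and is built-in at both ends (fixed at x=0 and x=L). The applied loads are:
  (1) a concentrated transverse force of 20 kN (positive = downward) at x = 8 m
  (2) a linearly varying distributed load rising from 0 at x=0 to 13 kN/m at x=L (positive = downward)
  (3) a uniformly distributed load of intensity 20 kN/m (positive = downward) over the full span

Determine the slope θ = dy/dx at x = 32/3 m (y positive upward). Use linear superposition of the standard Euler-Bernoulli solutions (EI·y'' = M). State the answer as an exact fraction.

θ(32/3) = 55448/3796875 rad

Load 1 — point force P=20 kN at a=8 m (b=L-a=8):
  θ_1 = Pa²(L-x)(2bL-(3b+a)(L-x))/(2L³EI)  [x>a] = 20·8²·(16-(32/3))·(2·8·16-(3·8+8)·(16-(32/3)))/(2·16³·50000) = 8/5625 rad
Load 2 — triangular load w₀=13 kN/m (0→w₀ over full span):
  θ_2 = -w₀(2x(L-x)(L-2x)(x+2L)+x²(L-x)²)/(120LEI) = -13·(2·(32/3)·(16-(32/3))·(16-2·(32/3))·((32/3)+2·16)+(32/3)²·(16-(32/3))²)/(120·16·50000) = 11648/3796875 rad
Load 3 — uniform load w=20 kN/m over full span:
  θ_3 = -wx(L-x)(L-2x)/(12EI) = -20·(32/3)·(16-(32/3))·(16-2·(32/3))/(12·50000) = 512/50625 rad
Superposition: θ = Σ θ_i = 55448/3796875 rad ≈ 0.014604 rad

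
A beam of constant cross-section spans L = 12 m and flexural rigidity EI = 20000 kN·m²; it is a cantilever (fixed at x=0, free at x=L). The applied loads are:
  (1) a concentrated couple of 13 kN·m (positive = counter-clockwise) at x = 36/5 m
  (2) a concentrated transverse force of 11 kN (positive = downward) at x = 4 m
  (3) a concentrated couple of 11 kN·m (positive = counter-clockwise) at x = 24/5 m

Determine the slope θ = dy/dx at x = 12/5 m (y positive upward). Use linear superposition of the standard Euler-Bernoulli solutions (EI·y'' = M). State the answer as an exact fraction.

Load 1 — applied couple M₀=13 kN·m at a=36/5 m (b=L-a=24/5):
  θ_1 = M₀x/EI  [x≤a] = 13·(12/5)/20000 = 39/25000 rad
Load 2 — point force P=11 kN at a=4 m (b=L-a=8):
  θ_2 = -Px(2a-x)/(2EI)  [x≤a] = -11·(12/5)·(2·4-(12/5))/(2·20000) = -231/62500 rad
Load 3 — applied couple M₀=11 kN·m at a=24/5 m (b=L-a=36/5):
  θ_3 = M₀x/EI  [x≤a] = 11·(12/5)/20000 = 33/25000 rad
Superposition: θ = Σ θ_i = -51/62500 rad ≈ -0.000816 rad

θ(12/5) = -51/62500 rad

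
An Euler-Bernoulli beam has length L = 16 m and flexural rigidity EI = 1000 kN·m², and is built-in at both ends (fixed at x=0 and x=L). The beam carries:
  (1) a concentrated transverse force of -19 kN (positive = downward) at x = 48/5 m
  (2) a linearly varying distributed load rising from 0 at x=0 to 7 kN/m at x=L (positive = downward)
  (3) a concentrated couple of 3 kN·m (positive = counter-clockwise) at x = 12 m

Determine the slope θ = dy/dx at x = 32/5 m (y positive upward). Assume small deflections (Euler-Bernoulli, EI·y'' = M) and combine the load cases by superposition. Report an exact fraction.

Load 1 — point force P=-19 kN at a=48/5 m (b=L-a=32/5):
  θ_1 = -Pb²x(2aL-(3a+b)x)/(2L³EI)  [x≤a] = -(-19)·(32/5)²·(32/5)·(2·(48/5)·16-(3·(48/5)+(32/5))·(32/5))/(2·16³·1000) = 19456/390625 rad
Load 2 — triangular load w₀=7 kN/m (0→w₀ over full span):
  θ_2 = -w₀(2x(L-x)(L-2x)(x+2L)+x²(L-x)²)/(120LEI) = -7·(2·(32/5)·(16-(32/5))·(16-2·(32/5))·((32/5)+2·16)+(32/5)²·(16-(32/5))²)/(120·16·1000) = -5376/78125 rad
Load 3 — applied couple M₀=3 kN·m at a=12 m (b=L-a=4):
  θ_3 = (R_Ax²/2 - M_Ax)/EI  [x≤a] with R_A=27/128, M_A=15/16 = ((27/128)·(32/5)²/2 - (15/16)·(32/5))/1000 = -21/12500 rad
Superposition: θ = Σ θ_i = -32321/1562500 rad ≈ -0.020685 rad

θ(32/5) = -32321/1562500 rad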